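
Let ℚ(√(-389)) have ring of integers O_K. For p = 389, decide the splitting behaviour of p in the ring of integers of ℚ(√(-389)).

-389 mod 4 = 3, hence disc K = 4·(-389) = -1556 and O_K = ℤ[√-389].
Ramification test: 389 | -1556. The prime 389 ramifies in K.

p ramifies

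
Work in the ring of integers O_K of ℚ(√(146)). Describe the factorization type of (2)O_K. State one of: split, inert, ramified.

146 mod 4 = 2, hence disc K = 4·146 = 584 and O_K = ℤ[√146].
disc(K) = 584 = 2·292, so p = 2 is ramified.

p ramifies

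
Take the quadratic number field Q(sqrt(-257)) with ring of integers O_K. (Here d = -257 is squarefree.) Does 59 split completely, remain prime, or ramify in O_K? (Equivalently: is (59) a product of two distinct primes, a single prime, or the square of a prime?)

-257 mod 4 = 3, hence disc K = 4·(-257) = -1028 and O_K = ℤ[√-257].
59 ∤ -1028, so 59 is unramified.
Euler's criterion: (-257)^29 mod 59 = 58. Thus (-257|59) = -1.
d is a non-residue mod p, hence 59 remains inert in O_K.

inert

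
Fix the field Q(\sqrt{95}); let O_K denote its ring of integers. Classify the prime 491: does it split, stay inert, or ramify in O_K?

p is inert

d = 95 ≡ 3 (mod 4), so O_K = ℤ[√95] and disc(K) = 4d = 380.
disc(K) = 380 is not divisible by 491; 491 is unramified.
Compute (95/491) via Euler: 95^((491-1)/2) mod 491 = 490, so (95/491) = -1.
(95/491) = -1, so 491 is inert.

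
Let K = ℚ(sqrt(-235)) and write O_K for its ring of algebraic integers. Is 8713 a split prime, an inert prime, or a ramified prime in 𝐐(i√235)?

inert

Since -235 ≡ 1 mod 4, the ring of integers is ℤ[(1+√-235)/2] with discriminant -235.
Since gcd(8713, -235) = 1 the prime 8713 does not ramify.
Compute (-235/8713) via Euler: 8478^((8713-1)/2) mod 8713 = 8712, so (-235/8713) = -1.
(-235/8713) = -1, so 8713 is inert.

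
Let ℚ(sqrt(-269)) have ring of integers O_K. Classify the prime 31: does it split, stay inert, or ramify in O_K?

d = -269 ≡ 3 (mod 4), so O_K = ℤ[√-269] and disc(K) = 4d = -1076.
Since gcd(31, -1076) = 1 the prime 31 does not ramify.
Legendre symbol by Euler's criterion: (-269/31) ≡ (-269)^15 ≡ 1 (mod 31), i.e. (-269/31) = 1.
(-269/31) = 1, so 31 splits.

p splits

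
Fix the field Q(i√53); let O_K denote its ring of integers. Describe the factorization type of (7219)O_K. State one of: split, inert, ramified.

d = -53 ≡ 3 (mod 4), so O_K = ℤ[√-53] and disc(K) = 4d = -212.
7219 ∤ -212, so 7219 is unramified.
(-53/7219) = 7166^3609 mod 7219 = 7218, giving Legendre symbol -1.
Legendre symbol -1 ⇒ 7219 is inert.

remains prime (inert)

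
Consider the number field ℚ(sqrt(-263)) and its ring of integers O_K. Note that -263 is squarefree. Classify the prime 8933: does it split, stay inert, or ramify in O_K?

d = -263 ≡ 1 (mod 4), so O_K = ℤ[(1+√-263)/2] and disc(K) = d = -263.
8933 ∤ -263, so 8933 is unramified.
Euler's criterion: (-263)^4466 mod 8933 = 8932. Thus (-263|8933) = -1.
(-263/8933) = -1, so 8933 is inert.

inert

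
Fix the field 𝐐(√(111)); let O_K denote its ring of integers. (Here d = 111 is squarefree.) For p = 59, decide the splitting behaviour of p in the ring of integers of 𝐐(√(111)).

111 mod 4 = 3, hence disc K = 4·111 = 444 and O_K = ℤ[√111].
59 ∤ 444, so 59 is unramified.
(111/59) = 52^29 mod 59 = 58, giving Legendre symbol -1.
d is a non-residue mod p, hence 59 remains inert in O_K.

inert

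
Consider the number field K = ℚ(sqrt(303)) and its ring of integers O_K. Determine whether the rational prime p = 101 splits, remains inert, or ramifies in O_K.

p ramifies

d = 303 ≡ 3 (mod 4), so O_K = ℤ[√303] and disc(K) = 4d = 1212.
disc(K) = 1212 = 101·12, so p = 101 is ramified.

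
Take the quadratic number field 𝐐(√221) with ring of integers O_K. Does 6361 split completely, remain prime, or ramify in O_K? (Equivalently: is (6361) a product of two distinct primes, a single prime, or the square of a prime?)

Since 221 ≡ 1 mod 4, the ring of integers is ℤ[(1+√221)/2] with discriminant 221.
Since gcd(6361, 221) = 1 the prime 6361 does not ramify.
Legendre symbol by Euler's criterion: (221/6361) ≡ 221^3180 ≡ 6360 (mod 6361), i.e. (221/6361) = -1.
d is a non-residue mod p, hence 6361 remains inert in O_K.

inert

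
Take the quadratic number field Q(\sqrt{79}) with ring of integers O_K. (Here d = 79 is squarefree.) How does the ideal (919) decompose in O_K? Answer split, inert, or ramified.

d = 79 ≡ 3 (mod 4), so O_K = ℤ[√79] and disc(K) = 4d = 316.
Since gcd(919, 316) = 1 the prime 919 does not ramify.
(79/919) = 79^459 mod 919 = 918, giving Legendre symbol -1.
Legendre symbol -1 ⇒ 919 is inert.

919 remains inert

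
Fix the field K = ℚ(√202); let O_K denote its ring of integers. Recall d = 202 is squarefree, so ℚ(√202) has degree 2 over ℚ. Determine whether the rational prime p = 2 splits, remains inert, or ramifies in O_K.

ramifies in O_K

Since 202 ≢ 1 mod 4, the ring of integers is ℤ[√202] with discriminant 4·202 = 808.
Ramification test: 2 | 808. The prime 2 ramifies in K.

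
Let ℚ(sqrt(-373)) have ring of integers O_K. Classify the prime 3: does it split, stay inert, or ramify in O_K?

Since -373 ≢ 1 mod 4, the ring of integers is ℤ[√-373] with discriminant 4·(-373) = -1492.
Since gcd(3, -1492) = 1 the prime 3 does not ramify.
Compute (-373/3) via Euler: 2^((3-1)/2) mod 3 = 2, so (-373/3) = -1.
Legendre symbol -1 ⇒ 3 is inert.

p is inert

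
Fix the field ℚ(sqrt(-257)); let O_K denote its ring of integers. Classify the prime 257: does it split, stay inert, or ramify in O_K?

Since -257 ≢ 1 mod 4, the ring of integers is ℤ[√-257] with discriminant 4·(-257) = -1028.
disc(K) = -1028 = 257·(-4), so p = 257 is ramified.

p ramifies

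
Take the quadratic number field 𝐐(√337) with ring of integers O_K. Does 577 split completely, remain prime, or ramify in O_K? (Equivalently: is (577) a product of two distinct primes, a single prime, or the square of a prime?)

577 remains inert

337 mod 4 = 1, hence disc K = 337 and O_K = ℤ[(1+√337)/2].
577 ∤ 337, so 577 is unramified.
Euler's criterion: 337^288 mod 577 = 576. Thus (337|577) = -1.
(337/577) = -1, so 577 is inert.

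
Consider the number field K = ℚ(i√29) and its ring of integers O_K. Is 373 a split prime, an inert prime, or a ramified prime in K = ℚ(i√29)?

p splits

-29 mod 4 = 3, hence disc K = 4·(-29) = -116 and O_K = ℤ[√-29].
Since gcd(373, -116) = 1 the prime 373 does not ramify.
Compute (-29/373) via Euler: 344^((373-1)/2) mod 373 = 1, so (-29/373) = 1.
(-29/373) = 1, so 373 splits.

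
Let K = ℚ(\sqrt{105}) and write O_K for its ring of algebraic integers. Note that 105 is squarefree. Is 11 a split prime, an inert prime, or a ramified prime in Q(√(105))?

inert — (11) stays prime in O_K

105 mod 4 = 1, hence disc K = 105 and O_K = ℤ[(1+√105)/2].
disc(K) = 105 is not divisible by 11; 11 is unramified.
Legendre symbol by Euler's criterion: (105/11) ≡ 105^5 ≡ 10 (mod 11), i.e. (105/11) = -1.
(105/11) = -1, so 11 is inert.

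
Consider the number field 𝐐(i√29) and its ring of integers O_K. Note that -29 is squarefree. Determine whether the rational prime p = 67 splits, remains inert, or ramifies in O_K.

inert

-29 mod 4 = 3, hence disc K = 4·(-29) = -116 and O_K = ℤ[√-29].
67 ∤ -116, so 67 is unramified.
Legendre symbol by Euler's criterion: (-29/67) ≡ (-29)^33 ≡ 66 (mod 67), i.e. (-29/67) = -1.
d is a non-residue mod p, hence 67 remains inert in O_K.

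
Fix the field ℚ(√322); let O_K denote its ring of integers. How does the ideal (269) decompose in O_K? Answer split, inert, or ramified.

split — (269) = 𝔭₁𝔭₂ with 𝔭₁ ≠ 𝔭₂

322 mod 4 = 2, hence disc K = 4·322 = 1288 and O_K = ℤ[√322].
Since gcd(269, 1288) = 1 the prime 269 does not ramify.
(322/269) = 53^134 mod 269 = 1, giving Legendre symbol 1.
d is a quadratic residue mod p, hence 269 splits in O_K.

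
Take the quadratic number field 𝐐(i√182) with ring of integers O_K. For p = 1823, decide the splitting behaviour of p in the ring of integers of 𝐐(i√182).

remains prime (inert)

-182 mod 4 = 2, hence disc K = 4·(-182) = -728 and O_K = ℤ[√-182].
disc(K) = -728 is not divisible by 1823; 1823 is unramified.
Compute (-182/1823) via Euler: 1641^((1823-1)/2) mod 1823 = 1822, so (-182/1823) = -1.
Legendre symbol -1 ⇒ 1823 is inert.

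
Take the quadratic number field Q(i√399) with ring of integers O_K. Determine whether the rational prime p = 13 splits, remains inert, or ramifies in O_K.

split

d = -399 ≡ 1 (mod 4), so O_K = ℤ[(1+√-399)/2] and disc(K) = d = -399.
13 ∤ -399, so 13 is unramified.
(-399/13) = 4^6 mod 13 = 1, giving Legendre symbol 1.
Legendre symbol 1 ⇒ 13 is split.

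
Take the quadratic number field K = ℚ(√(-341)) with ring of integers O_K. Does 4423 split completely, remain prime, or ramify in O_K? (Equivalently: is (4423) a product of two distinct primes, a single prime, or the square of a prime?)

d = -341 ≡ 3 (mod 4), so O_K = ℤ[√-341] and disc(K) = 4d = -1364.
disc(K) = -1364 is not divisible by 4423; 4423 is unramified.
Compute (-341/4423) via Euler: 4082^((4423-1)/2) mod 4423 = 1, so (-341/4423) = 1.
Legendre symbol 1 ⇒ 4423 is split.

4423 splits in O_K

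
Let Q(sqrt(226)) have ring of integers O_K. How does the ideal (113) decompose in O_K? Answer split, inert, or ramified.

ramified — (113) = 𝔭²

226 mod 4 = 2, hence disc K = 4·226 = 904 and O_K = ℤ[√226].
113 divides disc(K) = 904, so 113 ramifies.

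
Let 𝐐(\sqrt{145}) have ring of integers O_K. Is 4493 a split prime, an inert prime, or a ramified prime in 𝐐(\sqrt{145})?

Since 145 ≡ 1 mod 4, the ring of integers is ℤ[(1+√145)/2] with discriminant 145.
4493 ∤ 145, so 4493 is unramified.
Compute (145/4493) via Euler: 145^((4493-1)/2) mod 4493 = 1, so (145/4493) = 1.
(145/4493) = 1, so 4493 splits.

splits completely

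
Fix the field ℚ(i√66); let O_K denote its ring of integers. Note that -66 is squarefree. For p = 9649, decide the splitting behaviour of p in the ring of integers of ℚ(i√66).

inert — (9649) stays prime in O_K

Since -66 ≢ 1 mod 4, the ring of integers is ℤ[√-66] with discriminant 4·(-66) = -264.
disc(K) = -264 is not divisible by 9649; 9649 is unramified.
Euler's criterion: (-66)^4824 mod 9649 = 9648. Thus (-66|9649) = -1.
(-66/9649) = -1, so 9649 is inert.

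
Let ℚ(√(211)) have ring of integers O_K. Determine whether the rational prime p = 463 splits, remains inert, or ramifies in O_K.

Since 211 ≢ 1 mod 4, the ring of integers is ℤ[√211] with discriminant 4·211 = 844.
463 ∤ 844, so 463 is unramified.
Legendre symbol by Euler's criterion: (211/463) ≡ 211^231 ≡ 1 (mod 463), i.e. (211/463) = 1.
d is a quadratic residue mod p, hence 463 splits in O_K.

split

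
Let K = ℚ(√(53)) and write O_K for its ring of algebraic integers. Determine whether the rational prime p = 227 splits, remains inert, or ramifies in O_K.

p splits

53 mod 4 = 1, hence disc K = 53 and O_K = ℤ[(1+√53)/2].
227 ∤ 53, so 227 is unramified.
(53/227) = 53^113 mod 227 = 1, giving Legendre symbol 1.
(53/227) = 1, so 227 splits.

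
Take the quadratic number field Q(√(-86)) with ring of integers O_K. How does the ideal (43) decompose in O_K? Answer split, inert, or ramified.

-86 mod 4 = 2, hence disc K = 4·(-86) = -344 and O_K = ℤ[√-86].
43 divides disc(K) = -344, so 43 ramifies.

43 is ramified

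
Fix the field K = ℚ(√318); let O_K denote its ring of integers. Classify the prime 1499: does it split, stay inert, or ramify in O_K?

Since 318 ≢ 1 mod 4, the ring of integers is ℤ[√318] with discriminant 4·318 = 1272.
Since gcd(1499, 1272) = 1 the prime 1499 does not ramify.
Euler's criterion: 318^749 mod 1499 = 1498. Thus (318|1499) = -1.
(318/1499) = -1, so 1499 is inert.

p is inert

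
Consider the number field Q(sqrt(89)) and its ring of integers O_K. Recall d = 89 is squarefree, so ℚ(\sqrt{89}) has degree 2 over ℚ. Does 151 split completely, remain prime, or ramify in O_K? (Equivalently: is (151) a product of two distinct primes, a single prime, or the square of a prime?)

remains prime (inert)

Since 89 ≡ 1 mod 4, the ring of integers is ℤ[(1+√89)/2] with discriminant 89.
151 ∤ 89, so 151 is unramified.
Euler's criterion: 89^75 mod 151 = 150. Thus (89|151) = -1.
(89/151) = -1, so 151 is inert.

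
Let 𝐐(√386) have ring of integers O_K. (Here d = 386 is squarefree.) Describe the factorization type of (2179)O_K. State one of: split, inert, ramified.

386 mod 4 = 2, hence disc K = 4·386 = 1544 and O_K = ℤ[√386].
Since gcd(2179, 1544) = 1 the prime 2179 does not ramify.
Euler's criterion: 386^1089 mod 2179 = 2178. Thus (386|2179) = -1.
d is a non-residue mod p, hence 2179 remains inert in O_K.

remains prime (inert)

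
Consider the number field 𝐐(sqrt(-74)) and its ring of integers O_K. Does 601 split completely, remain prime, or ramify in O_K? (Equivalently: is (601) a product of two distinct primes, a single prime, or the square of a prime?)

Since -74 ≢ 1 mod 4, the ring of integers is ℤ[√-74] with discriminant 4·(-74) = -296.
601 ∤ -296, so 601 is unramified.
Euler's criterion: (-74)^300 mod 601 = 1. Thus (-74|601) = 1.
Legendre symbol 1 ⇒ 601 is split.

p splits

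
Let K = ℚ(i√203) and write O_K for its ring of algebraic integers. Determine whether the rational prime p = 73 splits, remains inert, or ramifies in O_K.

Since -203 ≡ 1 mod 4, the ring of integers is ℤ[(1+√-203)/2] with discriminant -203.
disc(K) = -203 is not divisible by 73; 73 is unramified.
Legendre symbol by Euler's criterion: (-203/73) ≡ (-203)^36 ≡ 1 (mod 73), i.e. (-203/73) = 1.
d is a quadratic residue mod p, hence 73 splits in O_K.

73 splits in O_K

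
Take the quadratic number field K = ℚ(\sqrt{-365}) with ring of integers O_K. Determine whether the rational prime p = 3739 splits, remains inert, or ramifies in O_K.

inert

-365 mod 4 = 3, hence disc K = 4·(-365) = -1460 and O_K = ℤ[√-365].
Since gcd(3739, -1460) = 1 the prime 3739 does not ramify.
Compute (-365/3739) via Euler: 3374^((3739-1)/2) mod 3739 = 3738, so (-365/3739) = -1.
Legendre symbol -1 ⇒ 3739 is inert.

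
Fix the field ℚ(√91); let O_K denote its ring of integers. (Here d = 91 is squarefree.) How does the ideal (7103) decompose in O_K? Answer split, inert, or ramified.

91 mod 4 = 3, hence disc K = 4·91 = 364 and O_K = ℤ[√91].
7103 ∤ 364, so 7103 is unramified.
(91/7103) = 91^3551 mod 7103 = 7102, giving Legendre symbol -1.
d is a non-residue mod p, hence 7103 remains inert in O_K.

inert — (7103) stays prime in O_K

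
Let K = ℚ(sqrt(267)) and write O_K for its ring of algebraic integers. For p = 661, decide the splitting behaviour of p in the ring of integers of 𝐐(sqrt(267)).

inert — (661) stays prime in O_K

267 mod 4 = 3, hence disc K = 4·267 = 1068 and O_K = ℤ[√267].
disc(K) = 1068 is not divisible by 661; 661 is unramified.
Compute (267/661) via Euler: 267^((661-1)/2) mod 661 = 660, so (267/661) = -1.
Legendre symbol -1 ⇒ 661 is inert.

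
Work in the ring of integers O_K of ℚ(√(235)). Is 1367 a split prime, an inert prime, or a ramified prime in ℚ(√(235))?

splits completely

d = 235 ≡ 3 (mod 4), so O_K = ℤ[√235] and disc(K) = 4d = 940.
disc(K) = 940 is not divisible by 1367; 1367 is unramified.
Legendre symbol by Euler's criterion: (235/1367) ≡ 235^683 ≡ 1 (mod 1367), i.e. (235/1367) = 1.
d is a quadratic residue mod p, hence 1367 splits in O_K.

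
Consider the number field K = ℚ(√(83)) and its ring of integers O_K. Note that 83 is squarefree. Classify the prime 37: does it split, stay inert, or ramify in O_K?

37 splits in O_K

Since 83 ≢ 1 mod 4, the ring of integers is ℤ[√83] with discriminant 4·83 = 332.
disc(K) = 332 is not divisible by 37; 37 is unramified.
Euler's criterion: 83^18 mod 37 = 1. Thus (83|37) = 1.
(83/37) = 1, so 37 splits.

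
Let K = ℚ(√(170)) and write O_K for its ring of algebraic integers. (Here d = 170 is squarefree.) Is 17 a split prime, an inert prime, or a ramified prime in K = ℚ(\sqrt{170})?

17 is ramified

Since 170 ≢ 1 mod 4, the ring of integers is ℤ[√170] with discriminant 4·170 = 680.
disc(K) = 680 = 17·40, so p = 17 is ramified.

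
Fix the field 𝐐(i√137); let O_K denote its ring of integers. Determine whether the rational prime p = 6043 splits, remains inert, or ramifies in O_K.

Since -137 ≢ 1 mod 4, the ring of integers is ℤ[√-137] with discriminant 4·(-137) = -548.
6043 ∤ -548, so 6043 is unramified.
Legendre symbol by Euler's criterion: (-137/6043) ≡ (-137)^3021 ≡ 6042 (mod 6043), i.e. (-137/6043) = -1.
d is a non-residue mod p, hence 6043 remains inert in O_K.

remains prime (inert)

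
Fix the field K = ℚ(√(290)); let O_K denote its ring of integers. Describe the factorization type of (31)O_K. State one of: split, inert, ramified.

inert

290 mod 4 = 2, hence disc K = 4·290 = 1160 and O_K = ℤ[√290].
disc(K) = 1160 is not divisible by 31; 31 is unramified.
(290/31) = 11^15 mod 31 = 30, giving Legendre symbol -1.
Legendre symbol -1 ⇒ 31 is inert.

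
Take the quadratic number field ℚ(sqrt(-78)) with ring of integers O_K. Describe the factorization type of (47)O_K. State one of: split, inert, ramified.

Since -78 ≢ 1 mod 4, the ring of integers is ℤ[√-78] with discriminant 4·(-78) = -312.
47 ∤ -312, so 47 is unramified.
Legendre symbol by Euler's criterion: (-78/47) ≡ (-78)^23 ≡ 1 (mod 47), i.e. (-78/47) = 1.
Legendre symbol 1 ⇒ 47 is split.

splits completely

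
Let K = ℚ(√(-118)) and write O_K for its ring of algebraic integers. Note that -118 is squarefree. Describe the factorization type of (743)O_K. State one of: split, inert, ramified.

split

d = -118 ≡ 2 (mod 4), so O_K = ℤ[√-118] and disc(K) = 4d = -472.
Since gcd(743, -472) = 1 the prime 743 does not ramify.
(-118/743) = 625^371 mod 743 = 1, giving Legendre symbol 1.
(-118/743) = 1, so 743 splits.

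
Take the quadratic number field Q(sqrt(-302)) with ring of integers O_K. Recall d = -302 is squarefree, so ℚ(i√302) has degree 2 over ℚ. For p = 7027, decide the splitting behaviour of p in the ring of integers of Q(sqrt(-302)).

-302 mod 4 = 2, hence disc K = 4·(-302) = -1208 and O_K = ℤ[√-302].
Since gcd(7027, -1208) = 1 the prime 7027 does not ramify.
(-302/7027) = 6725^3513 mod 7027 = 7026, giving Legendre symbol -1.
(-302/7027) = -1, so 7027 is inert.

7027 remains inert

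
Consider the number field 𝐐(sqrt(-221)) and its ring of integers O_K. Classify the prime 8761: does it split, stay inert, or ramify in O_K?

-221 mod 4 = 3, hence disc K = 4·(-221) = -884 and O_K = ℤ[√-221].
Since gcd(8761, -884) = 1 the prime 8761 does not ramify.
Legendre symbol by Euler's criterion: (-221/8761) ≡ (-221)^4380 ≡ 8760 (mod 8761), i.e. (-221/8761) = -1.
Legendre symbol -1 ⇒ 8761 is inert.

inert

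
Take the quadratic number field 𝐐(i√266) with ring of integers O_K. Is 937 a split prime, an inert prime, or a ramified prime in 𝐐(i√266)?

d = -266 ≡ 2 (mod 4), so O_K = ℤ[√-266] and disc(K) = 4d = -1064.
937 ∤ -1064, so 937 is unramified.
Compute (-266/937) via Euler: 671^((937-1)/2) mod 937 = 936, so (-266/937) = -1.
d is a non-residue mod p, hence 937 remains inert in O_K.

937 remains inert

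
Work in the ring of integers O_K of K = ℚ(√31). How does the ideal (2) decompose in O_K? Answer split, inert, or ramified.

ramifies in O_K

31 mod 4 = 3, hence disc K = 4·31 = 124 and O_K = ℤ[√31].
2 divides disc(K) = 124, so 2 ramifies.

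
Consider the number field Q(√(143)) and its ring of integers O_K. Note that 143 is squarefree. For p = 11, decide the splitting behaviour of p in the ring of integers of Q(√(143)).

143 mod 4 = 3, hence disc K = 4·143 = 572 and O_K = ℤ[√143].
Ramification test: 11 | 572. The prime 11 ramifies in K.

ramified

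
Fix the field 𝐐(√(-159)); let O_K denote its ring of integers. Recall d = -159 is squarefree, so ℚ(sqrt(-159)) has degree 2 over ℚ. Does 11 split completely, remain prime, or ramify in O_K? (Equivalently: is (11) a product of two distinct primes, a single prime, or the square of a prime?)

d = -159 ≡ 1 (mod 4), so O_K = ℤ[(1+√-159)/2] and disc(K) = d = -159.
disc(K) = -159 is not divisible by 11; 11 is unramified.
Legendre symbol by Euler's criterion: (-159/11) ≡ (-159)^5 ≡ 10 (mod 11), i.e. (-159/11) = -1.
d is a non-residue mod p, hence 11 remains inert in O_K.

inert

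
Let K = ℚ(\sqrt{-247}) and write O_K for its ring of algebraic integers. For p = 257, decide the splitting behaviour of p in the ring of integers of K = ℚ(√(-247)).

d = -247 ≡ 1 (mod 4), so O_K = ℤ[(1+√-247)/2] and disc(K) = d = -247.
disc(K) = -247 is not divisible by 257; 257 is unramified.
(-247/257) = 10^128 mod 257 = 256, giving Legendre symbol -1.
Legendre symbol -1 ⇒ 257 is inert.

inert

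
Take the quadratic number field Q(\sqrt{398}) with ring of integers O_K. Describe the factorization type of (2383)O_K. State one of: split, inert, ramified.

398 mod 4 = 2, hence disc K = 4·398 = 1592 and O_K = ℤ[√398].
Since gcd(2383, 1592) = 1 the prime 2383 does not ramify.
Compute (398/2383) via Euler: 398^((2383-1)/2) mod 2383 = 1, so (398/2383) = 1.
(398/2383) = 1, so 2383 splits.

splits completely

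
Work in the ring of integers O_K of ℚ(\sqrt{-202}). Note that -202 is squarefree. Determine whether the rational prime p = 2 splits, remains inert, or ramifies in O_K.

-202 mod 4 = 2, hence disc K = 4·(-202) = -808 and O_K = ℤ[√-202].
disc(K) = -808 = 2·(-404), so p = 2 is ramified.

ramified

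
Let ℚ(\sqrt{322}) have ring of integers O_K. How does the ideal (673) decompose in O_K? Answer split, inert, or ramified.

322 mod 4 = 2, hence disc K = 4·322 = 1288 and O_K = ℤ[√322].
disc(K) = 1288 is not divisible by 673; 673 is unramified.
(322/673) = 322^336 mod 673 = 1, giving Legendre symbol 1.
d is a quadratic residue mod p, hence 673 splits in O_K.

split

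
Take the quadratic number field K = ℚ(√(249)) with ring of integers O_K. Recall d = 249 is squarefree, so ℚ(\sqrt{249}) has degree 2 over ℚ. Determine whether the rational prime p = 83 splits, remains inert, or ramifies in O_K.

d = 249 ≡ 1 (mod 4), so O_K = ℤ[(1+√249)/2] and disc(K) = d = 249.
Ramification test: 83 | 249. The prime 83 ramifies in K.

ramifies in O_K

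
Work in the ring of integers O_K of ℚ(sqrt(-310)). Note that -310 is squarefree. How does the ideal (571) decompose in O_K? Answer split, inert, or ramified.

d = -310 ≡ 2 (mod 4), so O_K = ℤ[√-310] and disc(K) = 4d = -1240.
Since gcd(571, -1240) = 1 the prime 571 does not ramify.
Legendre symbol by Euler's criterion: (-310/571) ≡ (-310)^285 ≡ 1 (mod 571), i.e. (-310/571) = 1.
Legendre symbol 1 ⇒ 571 is split.

p splits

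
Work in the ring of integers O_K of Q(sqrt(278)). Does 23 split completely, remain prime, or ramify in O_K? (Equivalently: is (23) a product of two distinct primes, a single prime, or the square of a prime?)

Since 278 ≢ 1 mod 4, the ring of integers is ℤ[√278] with discriminant 4·278 = 1112.
disc(K) = 1112 is not divisible by 23; 23 is unramified.
Legendre symbol by Euler's criterion: (278/23) ≡ 278^11 ≡ 1 (mod 23), i.e. (278/23) = 1.
Legendre symbol 1 ⇒ 23 is split.

split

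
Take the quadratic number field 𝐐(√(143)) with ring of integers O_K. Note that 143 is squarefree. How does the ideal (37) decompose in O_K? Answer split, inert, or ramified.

143 mod 4 = 3, hence disc K = 4·143 = 572 and O_K = ℤ[√143].
disc(K) = 572 is not divisible by 37; 37 is unramified.
Compute (143/37) via Euler: 32^((37-1)/2) mod 37 = 36, so (143/37) = -1.
d is a non-residue mod p, hence 37 remains inert in O_K.

p is inert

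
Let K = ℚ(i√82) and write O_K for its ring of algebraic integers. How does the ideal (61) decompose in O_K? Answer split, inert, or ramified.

inert — (61) stays prime in O_K

Since -82 ≢ 1 mod 4, the ring of integers is ℤ[√-82] with discriminant 4·(-82) = -328.
Since gcd(61, -328) = 1 the prime 61 does not ramify.
Legendre symbol by Euler's criterion: (-82/61) ≡ (-82)^30 ≡ 60 (mod 61), i.e. (-82/61) = -1.
d is a non-residue mod p, hence 61 remains inert in O_K.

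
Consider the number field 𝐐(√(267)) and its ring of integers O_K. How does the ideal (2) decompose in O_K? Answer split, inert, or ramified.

ramifies in O_K

267 mod 4 = 3, hence disc K = 4·267 = 1068 and O_K = ℤ[√267].
disc(K) = 1068 = 2·534, so p = 2 is ramified.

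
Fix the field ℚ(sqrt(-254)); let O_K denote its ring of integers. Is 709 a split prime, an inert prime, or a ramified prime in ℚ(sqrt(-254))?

inert

Since -254 ≢ 1 mod 4, the ring of integers is ℤ[√-254] with discriminant 4·(-254) = -1016.
disc(K) = -1016 is not divisible by 709; 709 is unramified.
Legendre symbol by Euler's criterion: (-254/709) ≡ (-254)^354 ≡ 708 (mod 709), i.e. (-254/709) = -1.
(-254/709) = -1, so 709 is inert.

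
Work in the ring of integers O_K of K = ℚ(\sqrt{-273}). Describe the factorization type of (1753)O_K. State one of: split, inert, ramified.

d = -273 ≡ 3 (mod 4), so O_K = ℤ[√-273] and disc(K) = 4d = -1092.
disc(K) = -1092 is not divisible by 1753; 1753 is unramified.
(-273/1753) = 1480^876 mod 1753 = 1, giving Legendre symbol 1.
d is a quadratic residue mod p, hence 1753 splits in O_K.

split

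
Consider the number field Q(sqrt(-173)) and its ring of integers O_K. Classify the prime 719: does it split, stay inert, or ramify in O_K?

-173 mod 4 = 3, hence disc K = 4·(-173) = -692 and O_K = ℤ[√-173].
719 ∤ -692, so 719 is unramified.
Legendre symbol by Euler's criterion: (-173/719) ≡ (-173)^359 ≡ 1 (mod 719), i.e. (-173/719) = 1.
(-173/719) = 1, so 719 splits.

split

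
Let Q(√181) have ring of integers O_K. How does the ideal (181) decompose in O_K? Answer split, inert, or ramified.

ramifies in O_K

181 mod 4 = 1, hence disc K = 181 and O_K = ℤ[(1+√181)/2].
Ramification test: 181 | 181. The prime 181 ramifies in K.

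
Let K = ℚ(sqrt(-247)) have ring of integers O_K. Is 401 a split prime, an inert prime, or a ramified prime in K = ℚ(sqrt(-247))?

Since -247 ≡ 1 mod 4, the ring of integers is ℤ[(1+√-247)/2] with discriminant -247.
Since gcd(401, -247) = 1 the prime 401 does not ramify.
(-247/401) = 154^200 mod 401 = 1, giving Legendre symbol 1.
(-247/401) = 1, so 401 splits.

401 splits in O_K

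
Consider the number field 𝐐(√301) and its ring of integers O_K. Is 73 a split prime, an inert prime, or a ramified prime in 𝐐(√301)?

p splits

Since 301 ≡ 1 mod 4, the ring of integers is ℤ[(1+√301)/2] with discriminant 301.
73 ∤ 301, so 73 is unramified.
Compute (301/73) via Euler: 9^((73-1)/2) mod 73 = 1, so (301/73) = 1.
d is a quadratic residue mod p, hence 73 splits in O_K.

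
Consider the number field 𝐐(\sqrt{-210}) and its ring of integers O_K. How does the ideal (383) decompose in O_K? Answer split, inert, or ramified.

383 splits in O_K

-210 mod 4 = 2, hence disc K = 4·(-210) = -840 and O_K = ℤ[√-210].
Since gcd(383, -840) = 1 the prime 383 does not ramify.
Compute (-210/383) via Euler: 173^((383-1)/2) mod 383 = 1, so (-210/383) = 1.
Legendre symbol 1 ⇒ 383 is split.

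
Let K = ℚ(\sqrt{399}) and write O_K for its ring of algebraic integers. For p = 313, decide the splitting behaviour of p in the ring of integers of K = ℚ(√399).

Since 399 ≢ 1 mod 4, the ring of integers is ℤ[√399] with discriminant 4·399 = 1596.
313 ∤ 1596, so 313 is unramified.
Compute (399/313) via Euler: 86^((313-1)/2) mod 313 = 312, so (399/313) = -1.
d is a non-residue mod p, hence 313 remains inert in O_K.

p is inert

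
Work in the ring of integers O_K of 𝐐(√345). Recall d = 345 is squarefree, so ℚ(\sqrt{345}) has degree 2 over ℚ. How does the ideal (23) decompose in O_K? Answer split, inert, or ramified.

d = 345 ≡ 1 (mod 4), so O_K = ℤ[(1+√345)/2] and disc(K) = d = 345.
Ramification test: 23 | 345. The prime 23 ramifies in K.

ramified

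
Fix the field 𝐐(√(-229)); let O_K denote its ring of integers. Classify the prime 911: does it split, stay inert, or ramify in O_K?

p is inert

Since -229 ≢ 1 mod 4, the ring of integers is ℤ[√-229] with discriminant 4·(-229) = -916.
Since gcd(911, -916) = 1 the prime 911 does not ramify.
Legendre symbol by Euler's criterion: (-229/911) ≡ (-229)^455 ≡ 910 (mod 911), i.e. (-229/911) = -1.
Legendre symbol -1 ⇒ 911 is inert.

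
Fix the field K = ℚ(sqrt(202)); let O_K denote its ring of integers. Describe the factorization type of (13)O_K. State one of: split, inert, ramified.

Since 202 ≢ 1 mod 4, the ring of integers is ℤ[√202] with discriminant 4·202 = 808.
Since gcd(13, 808) = 1 the prime 13 does not ramify.
(202/13) = 7^6 mod 13 = 12, giving Legendre symbol -1.
(202/13) = -1, so 13 is inert.

13 remains inert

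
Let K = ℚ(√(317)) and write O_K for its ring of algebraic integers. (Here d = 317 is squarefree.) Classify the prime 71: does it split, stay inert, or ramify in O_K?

p is inert

Since 317 ≡ 1 mod 4, the ring of integers is ℤ[(1+√317)/2] with discriminant 317.
71 ∤ 317, so 71 is unramified.
Euler's criterion: 317^35 mod 71 = 70. Thus (317|71) = -1.
Legendre symbol -1 ⇒ 71 is inert.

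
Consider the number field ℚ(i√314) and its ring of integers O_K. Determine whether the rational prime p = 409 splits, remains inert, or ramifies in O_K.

inert — (409) stays prime in O_K

Since -314 ≢ 1 mod 4, the ring of integers is ℤ[√-314] with discriminant 4·(-314) = -1256.
409 ∤ -1256, so 409 is unramified.
(-314/409) = 95^204 mod 409 = 408, giving Legendre symbol -1.
d is a non-residue mod p, hence 409 remains inert in O_K.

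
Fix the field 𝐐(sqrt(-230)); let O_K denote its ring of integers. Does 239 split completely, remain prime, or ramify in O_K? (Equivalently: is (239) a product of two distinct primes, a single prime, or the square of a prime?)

Since -230 ≢ 1 mod 4, the ring of integers is ℤ[√-230] with discriminant 4·(-230) = -920.
Since gcd(239, -920) = 1 the prime 239 does not ramify.
(-230/239) = 9^119 mod 239 = 1, giving Legendre symbol 1.
Legendre symbol 1 ⇒ 239 is split.

split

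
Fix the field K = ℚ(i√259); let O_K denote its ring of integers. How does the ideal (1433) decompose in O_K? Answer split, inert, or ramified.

1433 remains inert

-259 mod 4 = 1, hence disc K = -259 and O_K = ℤ[(1+√-259)/2].
1433 ∤ -259, so 1433 is unramified.
(-259/1433) = 1174^716 mod 1433 = 1432, giving Legendre symbol -1.
d is a non-residue mod p, hence 1433 remains inert in O_K.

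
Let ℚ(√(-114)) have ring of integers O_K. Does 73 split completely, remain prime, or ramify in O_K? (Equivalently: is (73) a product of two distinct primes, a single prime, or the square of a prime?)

split — (73) = 𝔭₁𝔭₂ with 𝔭₁ ≠ 𝔭₂

Since -114 ≢ 1 mod 4, the ring of integers is ℤ[√-114] with discriminant 4·(-114) = -456.
73 ∤ -456, so 73 is unramified.
Compute (-114/73) via Euler: 32^((73-1)/2) mod 73 = 1, so (-114/73) = 1.
(-114/73) = 1, so 73 splits.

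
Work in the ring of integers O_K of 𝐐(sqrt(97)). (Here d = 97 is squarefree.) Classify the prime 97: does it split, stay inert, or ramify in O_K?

ramified

97 mod 4 = 1, hence disc K = 97 and O_K = ℤ[(1+√97)/2].
disc(K) = 97 = 97·1, so p = 97 is ramified.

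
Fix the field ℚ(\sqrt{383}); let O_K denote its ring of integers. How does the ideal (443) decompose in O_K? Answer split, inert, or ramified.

split — (443) = 𝔭₁𝔭₂ with 𝔭₁ ≠ 𝔭₂

383 mod 4 = 3, hence disc K = 4·383 = 1532 and O_K = ℤ[√383].
443 ∤ 1532, so 443 is unramified.
Euler's criterion: 383^221 mod 443 = 1. Thus (383|443) = 1.
Legendre symbol 1 ⇒ 443 is split.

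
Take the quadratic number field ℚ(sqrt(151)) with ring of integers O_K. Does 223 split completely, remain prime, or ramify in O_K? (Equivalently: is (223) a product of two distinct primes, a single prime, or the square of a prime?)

d = 151 ≡ 3 (mod 4), so O_K = ℤ[√151] and disc(K) = 4d = 604.
disc(K) = 604 is not divisible by 223; 223 is unramified.
Legendre symbol by Euler's criterion: (151/223) ≡ 151^111 ≡ 222 (mod 223), i.e. (151/223) = -1.
Legendre symbol -1 ⇒ 223 is inert.

inert — (223) stays prime in O_K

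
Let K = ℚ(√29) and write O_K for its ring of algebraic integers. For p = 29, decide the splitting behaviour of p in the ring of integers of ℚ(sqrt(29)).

Since 29 ≡ 1 mod 4, the ring of integers is ℤ[(1+√29)/2] with discriminant 29.
29 divides disc(K) = 29, so 29 ramifies.

ramifies in O_K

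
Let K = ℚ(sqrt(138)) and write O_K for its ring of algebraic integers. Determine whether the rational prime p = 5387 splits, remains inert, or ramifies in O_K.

inert — (5387) stays prime in O_K

d = 138 ≡ 2 (mod 4), so O_K = ℤ[√138] and disc(K) = 4d = 552.
disc(K) = 552 is not divisible by 5387; 5387 is unramified.
Compute (138/5387) via Euler: 138^((5387-1)/2) mod 5387 = 5386, so (138/5387) = -1.
(138/5387) = -1, so 5387 is inert.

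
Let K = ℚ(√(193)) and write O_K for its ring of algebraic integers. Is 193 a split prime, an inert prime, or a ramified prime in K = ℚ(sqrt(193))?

193 mod 4 = 1, hence disc K = 193 and O_K = ℤ[(1+√193)/2].
Ramification test: 193 | 193. The prime 193 ramifies in K.

193 is ramified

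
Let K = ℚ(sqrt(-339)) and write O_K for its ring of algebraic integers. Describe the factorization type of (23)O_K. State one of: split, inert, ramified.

-339 mod 4 = 1, hence disc K = -339 and O_K = ℤ[(1+√-339)/2].
Since gcd(23, -339) = 1 the prime 23 does not ramify.
Compute (-339/23) via Euler: 6^((23-1)/2) mod 23 = 1, so (-339/23) = 1.
Legendre symbol 1 ⇒ 23 is split.

p splits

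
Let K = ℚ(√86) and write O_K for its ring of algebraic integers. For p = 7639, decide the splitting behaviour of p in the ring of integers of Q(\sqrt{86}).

splits completely

d = 86 ≡ 2 (mod 4), so O_K = ℤ[√86] and disc(K) = 4d = 344.
7639 ∤ 344, so 7639 is unramified.
Compute (86/7639) via Euler: 86^((7639-1)/2) mod 7639 = 1, so (86/7639) = 1.
Legendre symbol 1 ⇒ 7639 is split.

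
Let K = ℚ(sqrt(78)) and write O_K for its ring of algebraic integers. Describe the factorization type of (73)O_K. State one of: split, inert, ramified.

78 mod 4 = 2, hence disc K = 4·78 = 312 and O_K = ℤ[√78].
Since gcd(73, 312) = 1 the prime 73 does not ramify.
Legendre symbol by Euler's criterion: (78/73) ≡ 78^36 ≡ 72 (mod 73), i.e. (78/73) = -1.
d is a non-residue mod p, hence 73 remains inert in O_K.

inert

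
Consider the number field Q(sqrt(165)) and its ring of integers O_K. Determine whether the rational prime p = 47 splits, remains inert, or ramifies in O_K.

splits completely

d = 165 ≡ 1 (mod 4), so O_K = ℤ[(1+√165)/2] and disc(K) = d = 165.
disc(K) = 165 is not divisible by 47; 47 is unramified.
(165/47) = 24^23 mod 47 = 1, giving Legendre symbol 1.
d is a quadratic residue mod p, hence 47 splits in O_K.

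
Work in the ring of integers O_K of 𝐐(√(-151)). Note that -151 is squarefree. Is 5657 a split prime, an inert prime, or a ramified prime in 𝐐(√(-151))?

remains prime (inert)

-151 mod 4 = 1, hence disc K = -151 and O_K = ℤ[(1+√-151)/2].
disc(K) = -151 is not divisible by 5657; 5657 is unramified.
(-151/5657) = 5506^2828 mod 5657 = 5656, giving Legendre symbol -1.
(-151/5657) = -1, so 5657 is inert.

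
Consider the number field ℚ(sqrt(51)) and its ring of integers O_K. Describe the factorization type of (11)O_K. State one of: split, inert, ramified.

51 mod 4 = 3, hence disc K = 4·51 = 204 and O_K = ℤ[√51].
disc(K) = 204 is not divisible by 11; 11 is unramified.
Euler's criterion: 51^5 mod 11 = 10. Thus (51|11) = -1.
Legendre symbol -1 ⇒ 11 is inert.

inert — (11) stays prime in O_K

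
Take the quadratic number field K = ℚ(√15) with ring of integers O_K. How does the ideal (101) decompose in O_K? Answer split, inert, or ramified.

101 remains inert

d = 15 ≡ 3 (mod 4), so O_K = ℤ[√15] and disc(K) = 4d = 60.
disc(K) = 60 is not divisible by 101; 101 is unramified.
(15/101) = 15^50 mod 101 = 100, giving Legendre symbol -1.
d is a non-residue mod p, hence 101 remains inert in O_K.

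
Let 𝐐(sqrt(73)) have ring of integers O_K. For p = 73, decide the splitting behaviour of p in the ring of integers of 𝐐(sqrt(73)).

73 is ramified

Since 73 ≡ 1 mod 4, the ring of integers is ℤ[(1+√73)/2] with discriminant 73.
disc(K) = 73 = 73·1, so p = 73 is ramified.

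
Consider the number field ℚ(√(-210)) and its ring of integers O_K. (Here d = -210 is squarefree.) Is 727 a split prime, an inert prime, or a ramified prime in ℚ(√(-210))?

727 remains inert

Since -210 ≢ 1 mod 4, the ring of integers is ℤ[√-210] with discriminant 4·(-210) = -840.
727 ∤ -840, so 727 is unramified.
Compute (-210/727) via Euler: 517^((727-1)/2) mod 727 = 726, so (-210/727) = -1.
d is a non-residue mod p, hence 727 remains inert in O_K.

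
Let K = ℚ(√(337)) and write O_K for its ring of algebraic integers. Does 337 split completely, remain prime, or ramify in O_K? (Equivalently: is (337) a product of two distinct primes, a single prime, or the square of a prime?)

337 mod 4 = 1, hence disc K = 337 and O_K = ℤ[(1+√337)/2].
disc(K) = 337 = 337·1, so p = 337 is ramified.

337 is ramified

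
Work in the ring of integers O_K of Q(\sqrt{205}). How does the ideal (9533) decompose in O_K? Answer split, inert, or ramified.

d = 205 ≡ 1 (mod 4), so O_K = ℤ[(1+√205)/2] and disc(K) = d = 205.
Since gcd(9533, 205) = 1 the prime 9533 does not ramify.
(205/9533) = 205^4766 mod 9533 = 9532, giving Legendre symbol -1.
d is a non-residue mod p, hence 9533 remains inert in O_K.

p is inert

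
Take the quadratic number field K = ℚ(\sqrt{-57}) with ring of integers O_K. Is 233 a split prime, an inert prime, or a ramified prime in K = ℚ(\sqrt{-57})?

-57 mod 4 = 3, hence disc K = 4·(-57) = -228 and O_K = ℤ[√-57].
disc(K) = -228 is not divisible by 233; 233 is unramified.
Compute (-57/233) via Euler: 176^((233-1)/2) mod 233 = 232, so (-57/233) = -1.
d is a non-residue mod p, hence 233 remains inert in O_K.

233 remains inert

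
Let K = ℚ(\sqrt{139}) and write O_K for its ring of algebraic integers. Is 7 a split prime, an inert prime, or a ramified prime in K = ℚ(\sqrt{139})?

139 mod 4 = 3, hence disc K = 4·139 = 556 and O_K = ℤ[√139].
disc(K) = 556 is not divisible by 7; 7 is unramified.
Compute (139/7) via Euler: 6^((7-1)/2) mod 7 = 6, so (139/7) = -1.
d is a non-residue mod p, hence 7 remains inert in O_K.

p is inert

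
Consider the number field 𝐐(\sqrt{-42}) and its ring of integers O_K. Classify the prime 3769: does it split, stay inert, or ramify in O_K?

Since -42 ≢ 1 mod 4, the ring of integers is ℤ[√-42] with discriminant 4·(-42) = -168.
3769 ∤ -168, so 3769 is unramified.
Euler's criterion: (-42)^1884 mod 3769 = 3768. Thus (-42|3769) = -1.
Legendre symbol -1 ⇒ 3769 is inert.

remains prime (inert)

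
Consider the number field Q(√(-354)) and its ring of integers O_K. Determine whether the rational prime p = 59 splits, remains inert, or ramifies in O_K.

Since -354 ≢ 1 mod 4, the ring of integers is ℤ[√-354] with discriminant 4·(-354) = -1416.
Ramification test: 59 | -1416. The prime 59 ramifies in K.

59 is ramified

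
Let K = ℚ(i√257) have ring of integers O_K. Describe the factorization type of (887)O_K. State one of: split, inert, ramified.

-257 mod 4 = 3, hence disc K = 4·(-257) = -1028 and O_K = ℤ[√-257].
Since gcd(887, -1028) = 1 the prime 887 does not ramify.
Legendre symbol by Euler's criterion: (-257/887) ≡ (-257)^443 ≡ 886 (mod 887), i.e. (-257/887) = -1.
(-257/887) = -1, so 887 is inert.

887 remains inert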